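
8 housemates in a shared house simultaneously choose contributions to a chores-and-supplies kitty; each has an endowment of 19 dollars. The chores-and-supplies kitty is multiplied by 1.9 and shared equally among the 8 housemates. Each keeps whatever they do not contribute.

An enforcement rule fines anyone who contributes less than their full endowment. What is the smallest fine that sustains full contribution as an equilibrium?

14.49 dollars

Given the others contribute fully, the best deviation is to contribute 0 (any partial contribution still incurs the fine and gives up units whose private return 0.2375 is below 1).
Deviating from 19 to 0 saves 19 dollars but forfeits the deviator's share of the drop in the chores-and-supplies kitty: 1.9/8 × 19 = 4.51.
So the deviation gain is 19 − 4.51 = 14.49, and the fine must be at least 14.49 dollars to wipe it out.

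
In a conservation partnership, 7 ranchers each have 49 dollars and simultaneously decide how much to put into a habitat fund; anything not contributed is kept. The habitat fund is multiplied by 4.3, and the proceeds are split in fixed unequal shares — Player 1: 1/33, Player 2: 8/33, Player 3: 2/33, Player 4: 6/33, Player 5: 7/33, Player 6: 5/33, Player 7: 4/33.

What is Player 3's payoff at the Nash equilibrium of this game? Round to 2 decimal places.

Each unit j contributes comes back to j as 4.3 × (j's share), so j prefers to contribute only if that share exceeds 1/4.3 = 0.2326; otherwise keeping the unit dominates.
The only share above 0.2326 is Player 2's 8/33, contributing 49; the remaining 6 contribute 0. Total contributed: 49.
Player 3 keeps 49 and receives 4.3 × 49 × 2/33 = 12.77 from the habitat fund, for a payoff of 61.77.

61.77 dollars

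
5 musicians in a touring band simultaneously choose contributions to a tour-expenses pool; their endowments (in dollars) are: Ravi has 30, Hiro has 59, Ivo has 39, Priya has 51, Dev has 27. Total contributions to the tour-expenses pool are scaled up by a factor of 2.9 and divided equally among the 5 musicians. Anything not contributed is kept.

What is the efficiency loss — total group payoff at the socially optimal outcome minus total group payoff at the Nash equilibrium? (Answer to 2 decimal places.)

The private return per contributed unit is 2.9/5 = 0.5800 < 1 for every player regardless of endowment, so the Nash equilibrium is zero contribution and the group total is Σ E_j = 30 + 59 + 39 + 51 + 27 = 206.
Each contributed unit returns 2.900 to the group, so the social optimum is full contribution by everyone: group total = 2.900 × 206 = 597.40.
Efficiency loss = (2.900 − 1) × 206 = 391.40.

391.40 dollars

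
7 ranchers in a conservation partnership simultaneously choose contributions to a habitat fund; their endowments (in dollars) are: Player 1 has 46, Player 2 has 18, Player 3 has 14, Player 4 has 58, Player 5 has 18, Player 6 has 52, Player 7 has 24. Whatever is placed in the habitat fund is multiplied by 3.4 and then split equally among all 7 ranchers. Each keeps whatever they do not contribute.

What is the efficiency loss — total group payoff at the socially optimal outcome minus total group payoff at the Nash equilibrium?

552.00 dollars

The private return per contributed unit is 3.4/7 = 0.4857 < 1 for every player regardless of endowment, so the Nash equilibrium is zero contribution and the group total is Σ E_j = 46 + 18 + 14 + 58 + 18 + 52 + 24 = 230.
Each contributed unit returns 3.400 to the group, so the social optimum is full contribution by everyone: group total = 3.400 × 230 = 782.00.
Efficiency loss = (3.400 − 1) × 230 = 552.00.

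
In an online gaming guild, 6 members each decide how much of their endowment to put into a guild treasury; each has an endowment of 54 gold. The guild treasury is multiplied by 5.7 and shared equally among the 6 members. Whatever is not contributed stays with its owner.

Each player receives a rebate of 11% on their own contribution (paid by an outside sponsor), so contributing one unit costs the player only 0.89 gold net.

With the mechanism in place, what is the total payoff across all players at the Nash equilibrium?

Under the mechanism each unit contributed yields (5.7/6) / 0.89 = 1.0674 back to its contributor per unit of net cost, which exceeds 1, making full contribution the dominant choice for everyone.
So the Nash equilibrium is full contribution by all 6; the group earns 6 × (54 × 0.11 + 5.7 × 54) = 1882.44.

1882.44 gold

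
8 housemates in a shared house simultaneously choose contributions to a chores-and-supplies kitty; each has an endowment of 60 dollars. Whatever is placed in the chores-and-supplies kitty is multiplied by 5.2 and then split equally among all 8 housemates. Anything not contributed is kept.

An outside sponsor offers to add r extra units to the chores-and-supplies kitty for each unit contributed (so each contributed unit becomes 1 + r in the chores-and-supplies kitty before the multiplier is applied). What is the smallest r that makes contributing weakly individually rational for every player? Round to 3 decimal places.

0.538

With matching at rate r, one contributed unit becomes (1 + r) in the chores-and-supplies kitty and returns 5.2 × (1 + r) / 8 to the contributor.
Setting this equal to 1: 1 + r = 8/5.2 = 1.5385.
So the minimum matching rate is r = 1.5385 − 1 = 0.538.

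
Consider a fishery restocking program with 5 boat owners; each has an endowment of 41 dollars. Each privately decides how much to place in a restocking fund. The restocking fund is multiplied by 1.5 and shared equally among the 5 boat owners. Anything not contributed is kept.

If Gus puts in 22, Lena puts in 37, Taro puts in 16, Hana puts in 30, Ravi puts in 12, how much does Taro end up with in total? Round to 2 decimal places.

60.10 dollars

Total contributed: 22 + 37 + 16 + 30 + 12 = 117.
Each receives 1.5 × 117 / 5 = 35.10 from the restocking fund.
Taro keeps 41 − 16 = 25, so Taro's payoff is 25 + 35.10 = 60.10.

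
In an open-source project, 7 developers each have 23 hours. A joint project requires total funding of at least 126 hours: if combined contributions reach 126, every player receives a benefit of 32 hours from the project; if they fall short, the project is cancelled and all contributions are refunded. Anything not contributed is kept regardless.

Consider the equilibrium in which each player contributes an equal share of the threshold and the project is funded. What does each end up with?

37 hours

Equal share of the threshold: 126/7 = 18.
At this profile no one gains by cutting their contribution: any cut drops the total below 126, the project is cancelled, contributions are refunded, and the deviator ends with 23, which is less than 23 − 18 + 32 = 37. Contributing more than 18 just wastes the excess. So contributing exactly 18 is a best response.
Each player's payoff: 23 − 18 + 32 = 37.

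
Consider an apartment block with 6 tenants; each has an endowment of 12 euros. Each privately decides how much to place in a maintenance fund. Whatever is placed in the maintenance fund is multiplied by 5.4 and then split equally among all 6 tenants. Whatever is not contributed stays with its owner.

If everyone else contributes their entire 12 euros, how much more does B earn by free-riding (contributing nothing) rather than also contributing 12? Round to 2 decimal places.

Switching from a contribution of 12 to 0 lets B keep an extra 12 euros, but lowers the maintenance fund by 12, which costs B their own share of that drop: 5.4/6 × 12 = 10.80.
Net gain = 12 − 10.80 = 1.20. The private return per contributed unit (0.9000) is below 1, so free-riding is indeed the best response regardless of what the others do.

1.20 euros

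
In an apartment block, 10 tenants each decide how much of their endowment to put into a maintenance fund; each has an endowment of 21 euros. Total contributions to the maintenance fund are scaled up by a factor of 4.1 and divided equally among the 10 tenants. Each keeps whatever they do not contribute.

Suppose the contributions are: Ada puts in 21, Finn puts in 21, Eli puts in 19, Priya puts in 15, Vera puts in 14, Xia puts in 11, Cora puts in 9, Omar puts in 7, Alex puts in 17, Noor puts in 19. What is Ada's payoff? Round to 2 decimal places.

Total contributed: 21 + 21 + 19 + 15 + 14 + 11 + 9 + 7 + 17 + 19 = 153.
Each receives 4.1 × 153 / 10 = 62.73 from the maintenance fund.
Ada keeps 21 − 21 = 0, so Ada's payoff is 0 + 62.73 = 62.73.

62.73 euros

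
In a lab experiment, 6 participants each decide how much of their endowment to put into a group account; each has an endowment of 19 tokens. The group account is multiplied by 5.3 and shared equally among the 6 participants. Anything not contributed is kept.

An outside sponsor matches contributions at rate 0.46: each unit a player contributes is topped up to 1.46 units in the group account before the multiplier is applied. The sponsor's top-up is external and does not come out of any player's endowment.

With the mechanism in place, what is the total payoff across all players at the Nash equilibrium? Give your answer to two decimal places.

The effective private return per unit is now 5.3 × 1.46 / 6 = 1.2897 > 1, so every player's dominant strategy flips to full contribution.
At the Nash equilibrium everyone contributes 19. Group total payoff = 5.3 × 1.46 × 114 = 882.13.

882.13 tokens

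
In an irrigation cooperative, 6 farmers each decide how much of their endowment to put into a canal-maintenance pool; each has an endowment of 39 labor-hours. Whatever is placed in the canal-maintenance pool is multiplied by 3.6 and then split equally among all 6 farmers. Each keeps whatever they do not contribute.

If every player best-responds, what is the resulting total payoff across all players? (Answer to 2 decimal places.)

234.00 labor-hours

Each contributed unit returns 3.6/6 = 0.6000 to its contributor — below 1 — so contributing 0 is dominant for every player. At the Nash equilibrium everyone keeps their 39, and the group total is 6 × 39 = 234.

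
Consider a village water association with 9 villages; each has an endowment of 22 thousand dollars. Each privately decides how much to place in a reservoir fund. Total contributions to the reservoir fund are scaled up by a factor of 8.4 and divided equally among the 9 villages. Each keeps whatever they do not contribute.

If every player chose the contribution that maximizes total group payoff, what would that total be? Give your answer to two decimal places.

1663.20 thousand dollars

Each contributed unit returns 8.400 to the group as a whole (0.9333 to each of 9 players), which exceeds 1, so the social optimum is full contribution: group total = 8.400 × 198 = 1663.20.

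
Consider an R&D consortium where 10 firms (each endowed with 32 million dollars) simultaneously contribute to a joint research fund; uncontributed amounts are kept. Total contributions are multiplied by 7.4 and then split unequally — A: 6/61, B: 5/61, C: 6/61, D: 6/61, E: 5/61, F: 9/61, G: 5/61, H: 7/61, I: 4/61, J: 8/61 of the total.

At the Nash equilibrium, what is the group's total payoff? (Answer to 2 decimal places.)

Each unit j contributes comes back to j as 7.4 × (j's share), so j prefers to contribute only if that share exceeds 1/7.4 = 0.1351; otherwise keeping the unit dominates.
Only F (9/61) clears that bar, contributing 32; the remaining 9 contribute 0. Total contributed: 32.
The joint research fund pays out 7.4 × 32 = 236.80 in total (split across the unequal shares, but the aggregate is all that matters for the group sum).
The 9 free-riders keep 32 each, adding 288. Group total = 288 + 236.80 = 524.80.

524.80 million dollars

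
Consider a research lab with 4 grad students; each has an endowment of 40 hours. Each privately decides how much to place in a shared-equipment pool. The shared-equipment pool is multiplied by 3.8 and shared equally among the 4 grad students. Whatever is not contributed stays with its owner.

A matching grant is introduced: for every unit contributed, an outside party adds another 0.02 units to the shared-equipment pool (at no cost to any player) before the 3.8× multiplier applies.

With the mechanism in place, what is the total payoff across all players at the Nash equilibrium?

The effective private return is 3.8 × 1.02 / 4 = 0.9690, which is still under 1, so the mechanism doesn't change anyone's dominant strategy: zero contribution.
Everyone keeps their endowment and the group total is 4 × 40 = 160.

160.00 hours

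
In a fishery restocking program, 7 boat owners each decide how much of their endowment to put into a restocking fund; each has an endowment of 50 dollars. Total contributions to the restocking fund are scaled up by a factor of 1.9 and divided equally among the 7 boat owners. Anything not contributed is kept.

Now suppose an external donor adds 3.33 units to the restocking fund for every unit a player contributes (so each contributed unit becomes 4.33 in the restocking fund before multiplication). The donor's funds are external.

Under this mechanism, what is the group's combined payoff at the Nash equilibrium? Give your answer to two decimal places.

2879.45 dollars

With the mechanism, a contributed unit returns 1.9 × 4.33 / 7 = 1.1753 per unit of net cost to the contributor — now above 1 — so contributing fully is weakly dominant for every player.
So the Nash equilibrium is full contribution by all 7; the group earns 1.9 × 4.33 × 350 = 2879.45.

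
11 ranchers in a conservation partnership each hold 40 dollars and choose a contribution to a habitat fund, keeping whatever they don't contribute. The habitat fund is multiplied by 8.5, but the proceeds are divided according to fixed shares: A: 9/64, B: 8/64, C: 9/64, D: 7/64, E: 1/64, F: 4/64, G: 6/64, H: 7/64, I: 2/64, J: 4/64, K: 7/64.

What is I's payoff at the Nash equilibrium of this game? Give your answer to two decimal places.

71.88 dollars

A player with share s gets back 8.5·s per unit contributed, so full contribution is dominant for anyone with s > 1/8.5 = 0.1176 and zero contribution is dominant for anyone below.
A, B and C clear that bar, contributing 40 each; the remaining 8 contribute 0. Total contributed: 120.
I keeps 40 and receives 8.5 × 120 × 2/64 = 31.88 from the habitat fund, for a payoff of 71.88.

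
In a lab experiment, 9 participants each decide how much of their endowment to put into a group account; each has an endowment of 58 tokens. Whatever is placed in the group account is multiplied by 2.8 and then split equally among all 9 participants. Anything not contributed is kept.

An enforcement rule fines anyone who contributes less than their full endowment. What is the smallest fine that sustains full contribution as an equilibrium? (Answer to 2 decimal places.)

39.96 tokens

Given the others contribute fully, the best deviation is to contribute 0 (any partial contribution still incurs the fine and gives up units whose private return 0.3111 is below 1).
Deviating from 58 to 0 saves 58 tokens but forfeits the deviator's share of the drop in the group account: 2.8/9 × 58 = 18.04.
So the deviation gain is 58 − 18.04 = 39.96, and the fine must be at least 39.96 tokens to wipe it out.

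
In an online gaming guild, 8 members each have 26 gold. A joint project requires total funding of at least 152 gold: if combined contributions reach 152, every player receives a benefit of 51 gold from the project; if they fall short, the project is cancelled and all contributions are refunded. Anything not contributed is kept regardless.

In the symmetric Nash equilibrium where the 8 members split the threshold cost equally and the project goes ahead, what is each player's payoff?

58 gold

Equal share of the threshold: 152/8 = 19.
At this profile no one gains by cutting their contribution: any cut drops the total below 152, the project is cancelled, contributions are refunded, and the deviator ends with 26, which is less than 26 − 19 + 51 = 58. Contributing more than 19 just wastes the excess. So contributing exactly 19 is a best response.
Each player's payoff: 26 − 19 + 51 = 58.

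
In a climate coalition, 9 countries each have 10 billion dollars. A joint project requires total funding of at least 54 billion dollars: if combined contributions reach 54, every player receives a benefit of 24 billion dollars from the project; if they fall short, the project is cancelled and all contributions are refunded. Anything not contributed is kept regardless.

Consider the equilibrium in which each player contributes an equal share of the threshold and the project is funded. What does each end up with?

28 billion dollars

Equal share of the threshold: 54/9 = 6.
At this profile no one gains by cutting their contribution: any cut drops the total below 54, the project is cancelled, contributions are refunded, and the deviator ends with 10, which is less than 10 − 6 + 24 = 28. Contributing more than 6 just wastes the excess. So contributing exactly 6 is a best response.
Each player's payoff: 10 − 6 + 24 = 28.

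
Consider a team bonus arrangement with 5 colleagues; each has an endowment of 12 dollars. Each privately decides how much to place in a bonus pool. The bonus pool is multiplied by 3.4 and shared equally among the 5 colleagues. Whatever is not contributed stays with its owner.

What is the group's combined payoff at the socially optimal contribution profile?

204.00 dollars

Each contributed unit returns 3.400 to the group as a whole (0.6800 to each of 5 players), which exceeds 1, so the social optimum is full contribution: group total = 3.400 × 60 = 204.00.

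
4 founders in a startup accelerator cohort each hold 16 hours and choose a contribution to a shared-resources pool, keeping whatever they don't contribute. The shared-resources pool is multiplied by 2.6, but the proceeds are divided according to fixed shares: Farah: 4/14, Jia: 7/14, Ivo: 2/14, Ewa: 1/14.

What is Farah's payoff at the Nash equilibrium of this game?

27.89 hours

Each unit j contributes comes back to j as 2.6 × (j's share), so j prefers to contribute only if that share exceeds 1/2.6 = 0.3846; otherwise keeping the unit dominates.
Jia alone (share 7/14) is above the threshold, contributing 16; the remaining 3 contribute 0. Total contributed: 16.
Farah keeps 16 and receives 2.6 × 16 × 4/14 = 11.89 from the shared-resources pool, for a payoff of 27.89.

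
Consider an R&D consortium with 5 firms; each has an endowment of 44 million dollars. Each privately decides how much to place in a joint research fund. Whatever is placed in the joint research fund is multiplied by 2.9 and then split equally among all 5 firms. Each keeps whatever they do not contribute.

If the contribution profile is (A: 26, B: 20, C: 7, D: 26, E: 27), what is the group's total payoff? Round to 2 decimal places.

Total contributed: 26 + 20 + 7 + 26 + 27 = 106; total kept: 5 × 44 − 106 = 114.
The joint research fund pays out 2.9 × 106 = 307.40 in aggregate.
Group total = 114 + 307.40 = 421.40.

421.40 million dollars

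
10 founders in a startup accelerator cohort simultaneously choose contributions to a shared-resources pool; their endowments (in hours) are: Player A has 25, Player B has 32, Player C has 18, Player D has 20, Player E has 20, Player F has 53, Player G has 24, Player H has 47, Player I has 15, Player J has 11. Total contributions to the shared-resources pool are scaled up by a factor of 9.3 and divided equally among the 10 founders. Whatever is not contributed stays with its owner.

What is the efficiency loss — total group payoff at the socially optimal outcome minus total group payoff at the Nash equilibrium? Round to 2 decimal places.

The private return per contributed unit is 9.3/10 = 0.9300 < 1 for every player regardless of endowment, so the Nash equilibrium is zero contribution and the group total is Σ E_j = 25 + 32 + 18 + 20 + 20 + 53 + 24 + 47 + 15 + 11 = 265.
Each contributed unit returns 9.300 to the group, so the social optimum is full contribution by everyone: group total = 9.300 × 265 = 2464.50.
Efficiency loss = (9.300 − 1) × 265 = 2199.50.

2199.50 hours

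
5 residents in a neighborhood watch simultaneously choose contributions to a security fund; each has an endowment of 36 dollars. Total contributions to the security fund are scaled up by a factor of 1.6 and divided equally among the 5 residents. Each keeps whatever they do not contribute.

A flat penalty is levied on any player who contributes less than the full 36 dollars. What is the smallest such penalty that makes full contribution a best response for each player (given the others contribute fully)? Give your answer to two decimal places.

24.48 dollars

Given the others contribute fully, the best deviation is to contribute 0 (any partial contribution still incurs the fine and gives up units whose private return 0.3200 is below 1).
Deviating from 36 to 0 saves 36 dollars but forfeits the deviator's share of the drop in the security fund: 1.6/5 × 36 = 11.52.
So the deviation gain is 36 − 11.52 = 24.48, and the fine must be at least 24.48 dollars to wipe it out.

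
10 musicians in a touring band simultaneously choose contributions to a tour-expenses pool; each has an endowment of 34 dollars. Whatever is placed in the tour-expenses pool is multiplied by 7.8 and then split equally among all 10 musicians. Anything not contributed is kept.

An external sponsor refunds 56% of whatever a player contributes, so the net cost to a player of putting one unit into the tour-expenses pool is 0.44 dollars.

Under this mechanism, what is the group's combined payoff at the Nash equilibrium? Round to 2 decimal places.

2842.40 dollars

The effective private return per unit is now (7.8/10) / 0.44 = 1.7727 > 1, so every player's dominant strategy flips to full contribution.
At the Nash equilibrium everyone contributes 34. Group total payoff = 10 × (34 × 0.56 + 7.8 × 34) = 2842.40.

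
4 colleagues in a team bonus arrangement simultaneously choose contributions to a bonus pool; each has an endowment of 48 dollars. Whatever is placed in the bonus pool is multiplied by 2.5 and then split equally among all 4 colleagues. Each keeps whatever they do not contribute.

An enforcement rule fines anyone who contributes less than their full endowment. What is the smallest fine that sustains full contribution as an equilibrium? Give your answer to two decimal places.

18.00 dollars

Given the others contribute fully, the best deviation is to contribute 0 (any partial contribution still incurs the fine and gives up units whose private return 0.6250 is below 1).
Deviating from 48 to 0 saves 48 dollars but forfeits the deviator's share of the drop in the bonus pool: 2.5/4 × 48 = 30.00.
So the deviation gain is 48 − 30.00 = 18.00, and the fine must be at least 18.00 dollars to wipe it out.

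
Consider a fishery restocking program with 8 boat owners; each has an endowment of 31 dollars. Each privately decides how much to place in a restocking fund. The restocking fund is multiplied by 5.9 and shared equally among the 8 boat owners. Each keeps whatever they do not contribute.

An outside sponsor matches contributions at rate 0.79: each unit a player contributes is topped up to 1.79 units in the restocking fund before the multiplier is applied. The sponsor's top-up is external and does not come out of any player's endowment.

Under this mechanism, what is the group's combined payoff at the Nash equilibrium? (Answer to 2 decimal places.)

With the mechanism, a contributed unit returns 5.9 × 1.79 / 8 = 1.3201 per unit of net cost to the contributor — now above 1 — so contributing fully is weakly dominant for every player.
So the Nash equilibrium is full contribution by all 8; the group earns 5.9 × 1.79 × 248 = 2619.13.

2619.13 dollars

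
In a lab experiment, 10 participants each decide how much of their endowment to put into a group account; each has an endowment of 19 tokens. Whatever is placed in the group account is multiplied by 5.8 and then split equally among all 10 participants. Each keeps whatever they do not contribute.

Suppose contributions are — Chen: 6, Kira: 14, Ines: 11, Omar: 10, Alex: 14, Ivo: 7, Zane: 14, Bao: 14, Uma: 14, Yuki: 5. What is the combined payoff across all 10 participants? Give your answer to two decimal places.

713.20 tokens

Total contributed: 6 + 14 + 11 + 10 + 14 + 7 + 14 + 14 + 14 + 5 = 109; total kept: 10 × 19 − 109 = 81.
The group account pays out 5.8 × 109 = 632.20 in aggregate.
Group total = 81 + 632.20 = 713.20.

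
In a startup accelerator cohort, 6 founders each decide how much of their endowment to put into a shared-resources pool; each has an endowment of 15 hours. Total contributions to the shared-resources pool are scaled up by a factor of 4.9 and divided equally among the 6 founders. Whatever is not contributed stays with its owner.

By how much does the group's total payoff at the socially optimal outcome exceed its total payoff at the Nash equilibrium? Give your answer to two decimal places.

351.00 hours

Each contributed unit returns 4.9/6 = 0.8167 to its contributor — below 1 — so contributing 0 is dominant for every player. At the Nash equilibrium everyone keeps their 15, and the group total is 6 × 15 = 90.
Each contributed unit returns 4.900 to the group as a whole (0.8167 to each of 6 players), which exceeds 1, so the social optimum is full contribution: group total = 4.900 × 90 = 441.00.
Efficiency loss = 441.00 − 90 = 351.00.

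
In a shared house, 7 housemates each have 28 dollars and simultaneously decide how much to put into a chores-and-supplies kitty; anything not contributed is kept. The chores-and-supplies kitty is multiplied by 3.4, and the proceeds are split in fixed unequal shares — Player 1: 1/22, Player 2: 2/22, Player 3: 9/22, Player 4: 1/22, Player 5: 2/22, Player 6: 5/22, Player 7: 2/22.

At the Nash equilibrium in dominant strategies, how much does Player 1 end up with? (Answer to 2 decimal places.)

32.33 dollars

For player j, contributing a unit is worthwhile iff 3.4 × (j's share) ≥ 1, i.e. iff j's share is at least 0.2941.
The only share above 0.2941 is Player 3's 9/22, contributing 28; the remaining 6 contribute 0. Total contributed: 28.
Player 1 keeps 28 and receives 3.4 × 28 × 1/22 = 4.33 from the chores-and-supplies kitty, for a payoff of 32.33.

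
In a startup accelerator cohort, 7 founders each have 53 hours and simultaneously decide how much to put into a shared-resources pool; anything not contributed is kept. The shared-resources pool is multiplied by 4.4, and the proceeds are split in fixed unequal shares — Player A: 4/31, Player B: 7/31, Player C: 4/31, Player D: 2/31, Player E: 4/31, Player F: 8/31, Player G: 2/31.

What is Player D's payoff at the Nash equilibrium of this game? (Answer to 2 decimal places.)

A player with share s gets back 4.4·s per unit contributed, so full contribution is dominant for anyone with s > 1/4.4 = 0.2273 and zero contribution is dominant for anyone below.
The only share above 0.2273 is Player F's 8/31, contributing 53; the remaining 6 contribute 0. Total contributed: 53.
Player D keeps 53 and receives 4.4 × 53 × 2/31 = 15.05 from the shared-resources pool, for a payoff of 68.05.

68.05 hours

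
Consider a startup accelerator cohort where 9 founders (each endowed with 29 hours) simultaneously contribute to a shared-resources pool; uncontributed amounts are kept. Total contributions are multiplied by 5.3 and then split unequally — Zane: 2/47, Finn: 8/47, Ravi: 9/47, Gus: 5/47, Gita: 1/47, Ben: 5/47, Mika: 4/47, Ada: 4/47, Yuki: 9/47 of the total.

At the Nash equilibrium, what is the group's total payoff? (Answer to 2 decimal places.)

510.40 hours

Each unit j contributes comes back to j as 5.3 × (j's share), so j prefers to contribute only if that share exceeds 1/5.3 = 0.1887; otherwise keeping the unit dominates.
Ravi and Yuki clear that bar, contributing 29 each; the remaining 7 contribute 0. Total contributed: 58.
The shared-resources pool pays out 5.3 × 58 = 307.40 in total (split across the unequal shares, but the aggregate is all that matters for the group sum).
The 7 free-riders keep 29 each, adding 203. Group total = 203 + 307.40 = 510.40.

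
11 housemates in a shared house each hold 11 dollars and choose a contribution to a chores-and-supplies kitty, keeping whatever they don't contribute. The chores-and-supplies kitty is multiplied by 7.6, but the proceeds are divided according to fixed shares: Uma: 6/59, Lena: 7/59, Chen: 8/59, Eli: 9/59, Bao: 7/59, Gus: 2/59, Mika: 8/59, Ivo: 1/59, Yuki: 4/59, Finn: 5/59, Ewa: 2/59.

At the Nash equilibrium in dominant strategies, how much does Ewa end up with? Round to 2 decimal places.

A player with share s gets back 7.6·s per unit contributed, so full contribution is dominant for anyone with s > 1/7.6 = 0.1316 and zero contribution is dominant for anyone below.
Chen, Eli and Mika are above the threshold, contributing 11 each; the remaining 8 contribute 0. Total contributed: 33.
Ewa keeps 11 and receives 7.6 × 33 × 2/59 = 8.50 from the chores-and-supplies kitty, for a payoff of 19.50.

19.50 dollars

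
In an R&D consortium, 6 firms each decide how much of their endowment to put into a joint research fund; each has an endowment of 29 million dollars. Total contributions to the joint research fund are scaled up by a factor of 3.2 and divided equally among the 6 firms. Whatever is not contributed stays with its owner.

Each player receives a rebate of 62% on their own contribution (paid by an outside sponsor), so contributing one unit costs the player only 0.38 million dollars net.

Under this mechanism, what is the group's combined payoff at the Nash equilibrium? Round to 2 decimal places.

664.68 million dollars

With the mechanism, a contributed unit returns (3.2/6) / 0.38 = 1.4035 per unit of net cost to the contributor — now above 1 — so contributing fully is weakly dominant for every player.
At the Nash equilibrium everyone contributes 29. Group total payoff = 6 × (29 × 0.62 + 3.2 × 29) = 664.68.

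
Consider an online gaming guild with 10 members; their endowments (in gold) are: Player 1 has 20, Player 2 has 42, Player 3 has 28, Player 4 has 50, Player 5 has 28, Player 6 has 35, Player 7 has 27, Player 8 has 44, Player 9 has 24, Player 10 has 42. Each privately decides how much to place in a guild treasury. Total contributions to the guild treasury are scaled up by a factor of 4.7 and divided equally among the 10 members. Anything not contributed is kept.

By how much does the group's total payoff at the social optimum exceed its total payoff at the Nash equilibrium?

1258.00 gold

The private return per contributed unit is 4.7/10 = 0.4700 < 1 for every player regardless of endowment, so the Nash equilibrium is zero contribution and the group total is Σ E_j = 20 + 42 + 28 + 50 + 28 + 35 + 27 + 44 + 24 + 42 = 340.
Each contributed unit returns 4.700 to the group, so the social optimum is full contribution by everyone: group total = 4.700 × 340 = 1598.00.
Efficiency loss = (4.700 − 1) × 340 = 1258.00.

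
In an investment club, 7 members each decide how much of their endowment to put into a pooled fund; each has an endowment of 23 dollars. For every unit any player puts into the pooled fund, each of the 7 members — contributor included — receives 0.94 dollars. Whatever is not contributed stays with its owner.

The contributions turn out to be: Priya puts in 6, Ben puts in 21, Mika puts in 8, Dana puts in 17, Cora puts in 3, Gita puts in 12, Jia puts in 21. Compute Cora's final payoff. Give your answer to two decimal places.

Total contributed: 6 + 21 + 8 + 17 + 3 + 12 + 21 = 88.
Each receives 0.94 × 88 = 82.72 from the pooled fund.
Cora keeps 23 − 3 = 20, so Cora's payoff is 20 + 82.72 = 102.72.

102.72 dollars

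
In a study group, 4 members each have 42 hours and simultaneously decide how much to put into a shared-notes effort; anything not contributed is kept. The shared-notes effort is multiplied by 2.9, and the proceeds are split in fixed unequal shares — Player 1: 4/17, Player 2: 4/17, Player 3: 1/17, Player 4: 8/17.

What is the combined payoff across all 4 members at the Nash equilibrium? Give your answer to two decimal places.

247.80 hours

A player with share s gets back 2.9·s per unit contributed, so full contribution is dominant for anyone with s > 1/2.9 = 0.3448 and zero contribution is dominant for anyone below.
The only share above 0.3448 is Player 4's 8/17, contributing 42; the remaining 3 contribute 0. Total contributed: 42.
The shared-notes effort pays out 2.9 × 42 = 121.80 in total (split across the unequal shares, but the aggregate is all that matters for the group sum).
The 3 free-riders keep 42 each, adding 126. Group total = 126 + 121.80 = 247.80.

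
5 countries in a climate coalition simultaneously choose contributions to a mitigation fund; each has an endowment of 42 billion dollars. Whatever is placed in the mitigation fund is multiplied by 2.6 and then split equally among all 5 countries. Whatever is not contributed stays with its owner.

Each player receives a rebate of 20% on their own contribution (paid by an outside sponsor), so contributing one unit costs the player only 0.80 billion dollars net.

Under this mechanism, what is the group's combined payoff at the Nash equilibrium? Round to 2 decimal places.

210.00 billion dollars

With the mechanism, a contributed unit returns (2.6/5) / 0.80 = 0.6500 per unit of net cost — still below 1 — so contributing 0 remains dominant for every player.
Everyone keeps their endowment and the group total is 5 × 42 = 210.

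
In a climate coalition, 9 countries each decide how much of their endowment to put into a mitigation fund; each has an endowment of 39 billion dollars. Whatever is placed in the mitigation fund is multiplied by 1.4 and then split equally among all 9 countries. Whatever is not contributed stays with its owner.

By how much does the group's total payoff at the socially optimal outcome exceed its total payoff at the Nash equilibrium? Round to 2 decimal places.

140.40 billion dollars

Each contributed unit returns 1.4/9 = 0.1556 to its contributor — below 1 — so contributing 0 is dominant for every player. At the Nash equilibrium everyone keeps their 39, and the group total is 9 × 39 = 351.
Each contributed unit returns 1.400 to the group as a whole (0.1556 to each of 9 players), which exceeds 1, so the social optimum is full contribution: group total = 1.400 × 351 = 491.40.
Efficiency loss = 491.40 − 351 = 140.40.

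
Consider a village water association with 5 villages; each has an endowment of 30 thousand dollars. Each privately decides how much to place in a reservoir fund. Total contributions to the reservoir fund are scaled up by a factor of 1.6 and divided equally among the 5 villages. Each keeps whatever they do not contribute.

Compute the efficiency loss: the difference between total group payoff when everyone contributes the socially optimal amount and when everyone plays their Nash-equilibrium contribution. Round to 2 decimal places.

Each contributed unit returns 1.6/5 = 0.3200 to its contributor — below 1 — so contributing 0 is dominant for every player. At the Nash equilibrium everyone keeps their 30, and the group total is 5 × 30 = 150.
Each contributed unit returns 1.600 to the group as a whole (0.3200 to each of 5 players), which exceeds 1, so the social optimum is full contribution: group total = 1.600 × 150 = 240.00.
Efficiency loss = 240.00 − 150 = 90.00.

90.00 thousand dollars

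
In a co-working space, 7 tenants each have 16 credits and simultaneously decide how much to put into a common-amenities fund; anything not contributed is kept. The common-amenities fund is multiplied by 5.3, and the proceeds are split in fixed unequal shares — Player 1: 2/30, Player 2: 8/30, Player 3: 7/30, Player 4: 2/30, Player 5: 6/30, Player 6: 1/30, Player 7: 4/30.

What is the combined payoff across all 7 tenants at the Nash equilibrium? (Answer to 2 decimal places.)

318.40 credits

Each unit j contributes comes back to j as 5.3 × (j's share), so j prefers to contribute only if that share exceeds 1/5.3 = 0.1887; otherwise keeping the unit dominates.
Player 2, Player 3 and Player 5 are above the threshold, contributing 16 each; the remaining 4 contribute 0. Total contributed: 48.
The common-amenities fund pays out 5.3 × 48 = 254.40 in total (split across the unequal shares, but the aggregate is all that matters for the group sum).
The 4 free-riders keep 16 each, adding 64. Group total = 64 + 254.40 = 318.40.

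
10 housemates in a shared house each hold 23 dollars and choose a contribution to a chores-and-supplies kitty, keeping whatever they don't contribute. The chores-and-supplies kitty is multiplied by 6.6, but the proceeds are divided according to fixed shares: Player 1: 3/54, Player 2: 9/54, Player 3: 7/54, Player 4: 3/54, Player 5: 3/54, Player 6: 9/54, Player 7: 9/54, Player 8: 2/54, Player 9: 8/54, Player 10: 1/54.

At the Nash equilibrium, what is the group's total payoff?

A player with share s gets back 6.6·s per unit contributed, so full contribution is dominant for anyone with s > 1/6.6 = 0.1515 and zero contribution is dominant for anyone below.
Player 2, Player 6 and Player 7 are above the threshold, contributing 23 each; the remaining 7 contribute 0. Total contributed: 69.
The chores-and-supplies kitty pays out 6.6 × 69 = 455.40 in total (split across the unequal shares, but the aggregate is all that matters for the group sum).
The 7 free-riders keep 23 each, adding 161. Group total = 161 + 455.40 = 616.40.

616.40 dollars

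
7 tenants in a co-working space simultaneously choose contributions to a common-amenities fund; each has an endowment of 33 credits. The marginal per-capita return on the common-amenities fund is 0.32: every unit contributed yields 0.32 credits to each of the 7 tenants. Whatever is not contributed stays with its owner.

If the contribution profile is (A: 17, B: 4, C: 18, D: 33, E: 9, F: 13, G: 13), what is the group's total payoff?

363.68 credits

Total contributed: 17 + 4 + 18 + 33 + 9 + 13 + 13 = 107; total kept: 7 × 33 − 107 = 124.
The common-amenities fund pays out 0.32 × 7 × 107 = 239.68 in aggregate.
Group total = 124 + 239.68 = 363.68.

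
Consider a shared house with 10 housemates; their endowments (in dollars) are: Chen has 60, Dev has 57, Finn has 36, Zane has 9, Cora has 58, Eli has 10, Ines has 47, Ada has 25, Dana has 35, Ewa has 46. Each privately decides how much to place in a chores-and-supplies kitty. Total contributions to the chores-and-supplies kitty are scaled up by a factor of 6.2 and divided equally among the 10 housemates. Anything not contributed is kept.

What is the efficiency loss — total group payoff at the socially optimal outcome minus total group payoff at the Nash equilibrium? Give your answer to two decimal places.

The private return per contributed unit is 6.2/10 = 0.6200 < 1 for every player regardless of endowment, so the Nash equilibrium is zero contribution and the group total is Σ E_j = 60 + 57 + 36 + 9 + 58 + 10 + 47 + 25 + 35 + 46 = 383.
Each contributed unit returns 6.200 to the group, so the social optimum is full contribution by everyone: group total = 6.200 × 383 = 2374.60.
Efficiency loss = (6.200 − 1) × 383 = 1991.60.

1991.60 dollars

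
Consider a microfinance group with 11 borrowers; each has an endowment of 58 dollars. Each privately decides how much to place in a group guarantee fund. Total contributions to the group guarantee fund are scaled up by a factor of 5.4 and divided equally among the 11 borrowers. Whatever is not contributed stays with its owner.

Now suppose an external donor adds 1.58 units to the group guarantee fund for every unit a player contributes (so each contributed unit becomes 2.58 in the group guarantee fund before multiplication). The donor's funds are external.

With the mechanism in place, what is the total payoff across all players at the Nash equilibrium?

8888.62 dollars

Under the mechanism each unit contributed yields 5.4 × 2.58 / 11 = 1.2665 back to its contributor per unit of net cost, which exceeds 1, making full contribution the dominant choice for everyone.
At the Nash equilibrium everyone contributes 58. Group total payoff = 5.4 × 2.58 × 638 = 8888.62.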